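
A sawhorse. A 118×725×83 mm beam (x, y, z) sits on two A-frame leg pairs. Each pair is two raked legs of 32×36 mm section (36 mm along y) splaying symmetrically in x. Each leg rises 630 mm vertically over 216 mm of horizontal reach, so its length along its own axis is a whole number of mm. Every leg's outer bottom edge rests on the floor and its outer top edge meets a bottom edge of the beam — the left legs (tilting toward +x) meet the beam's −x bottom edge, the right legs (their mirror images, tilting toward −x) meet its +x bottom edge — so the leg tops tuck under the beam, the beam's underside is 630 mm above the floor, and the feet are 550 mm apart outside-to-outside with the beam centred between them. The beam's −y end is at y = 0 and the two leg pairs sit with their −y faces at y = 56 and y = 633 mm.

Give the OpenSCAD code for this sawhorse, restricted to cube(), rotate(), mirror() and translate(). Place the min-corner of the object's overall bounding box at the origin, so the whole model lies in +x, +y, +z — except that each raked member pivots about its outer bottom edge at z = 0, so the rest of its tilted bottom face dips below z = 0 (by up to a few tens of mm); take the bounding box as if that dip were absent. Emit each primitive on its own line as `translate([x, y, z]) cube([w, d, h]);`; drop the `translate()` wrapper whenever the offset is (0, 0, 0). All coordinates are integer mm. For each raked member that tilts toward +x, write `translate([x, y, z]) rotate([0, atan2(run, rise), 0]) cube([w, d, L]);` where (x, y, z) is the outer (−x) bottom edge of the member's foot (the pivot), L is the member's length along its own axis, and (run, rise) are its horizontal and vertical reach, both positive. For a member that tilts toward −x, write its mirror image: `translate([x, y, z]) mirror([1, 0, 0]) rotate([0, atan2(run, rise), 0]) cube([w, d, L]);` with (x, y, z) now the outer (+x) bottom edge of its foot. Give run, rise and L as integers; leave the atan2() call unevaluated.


translate([216, 0, 630]) cube([118, 725, 83]);
translate([0, 56, 0]) rotate([0, atan2(216, 630), 0]) cube([32, 36, 666]);
translate([550, 56, 0]) mirror([1, 0, 0]) rotate([0, atan2(216, 630), 0]) cube([32, 36, 666]);
translate([0, 633, 0]) rotate([0, atan2(216, 630), 0]) cube([32, 36, 666]);
translate([550, 633, 0]) mirror([1, 0, 0]) rotate([0, atan2(216, 630), 0]) cube([32, 36, 666]);


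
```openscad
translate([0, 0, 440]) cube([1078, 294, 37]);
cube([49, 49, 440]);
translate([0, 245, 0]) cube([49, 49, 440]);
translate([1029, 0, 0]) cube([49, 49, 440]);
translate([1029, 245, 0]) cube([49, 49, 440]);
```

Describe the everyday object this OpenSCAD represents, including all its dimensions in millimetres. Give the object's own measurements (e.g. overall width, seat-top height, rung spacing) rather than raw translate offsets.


A bench: a 1078×294 mm seat slab, 37 mm thick, top at z = 477 mm, on four 49×49 mm square legs flush with the seat corners and standing on z = 0.


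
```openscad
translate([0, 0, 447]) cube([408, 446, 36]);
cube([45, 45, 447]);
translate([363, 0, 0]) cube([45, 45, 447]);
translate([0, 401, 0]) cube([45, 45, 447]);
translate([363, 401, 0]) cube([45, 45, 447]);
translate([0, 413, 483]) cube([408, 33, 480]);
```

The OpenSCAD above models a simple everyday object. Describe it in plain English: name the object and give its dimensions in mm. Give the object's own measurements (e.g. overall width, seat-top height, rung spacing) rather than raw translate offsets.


A chair. The seat is a 408×446×36 mm slab with its top at z = 483 mm, on four 45×45 mm corner legs (flush with the seat edges, standing on z = 0). A flat backrest 33 mm thick, 480 mm tall, spans the full seat width and rises from the seat top along its +y edge, rear face flush with the rear of the seat.


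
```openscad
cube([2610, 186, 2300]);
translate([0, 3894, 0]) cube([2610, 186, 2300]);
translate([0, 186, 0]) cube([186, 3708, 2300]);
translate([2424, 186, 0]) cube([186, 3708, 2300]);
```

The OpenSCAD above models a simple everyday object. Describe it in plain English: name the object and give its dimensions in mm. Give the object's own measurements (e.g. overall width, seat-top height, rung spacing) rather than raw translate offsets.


The wall frame of a small rectangular building: four walls, each 2300 mm tall and 186 mm thick, enclosing a footprint 2610 mm (x) by 4080 mm (y) outside-to-outside, with no floor or roof. The front and back walls (the −y and +y sides) span the full width; the two side walls fit between them.


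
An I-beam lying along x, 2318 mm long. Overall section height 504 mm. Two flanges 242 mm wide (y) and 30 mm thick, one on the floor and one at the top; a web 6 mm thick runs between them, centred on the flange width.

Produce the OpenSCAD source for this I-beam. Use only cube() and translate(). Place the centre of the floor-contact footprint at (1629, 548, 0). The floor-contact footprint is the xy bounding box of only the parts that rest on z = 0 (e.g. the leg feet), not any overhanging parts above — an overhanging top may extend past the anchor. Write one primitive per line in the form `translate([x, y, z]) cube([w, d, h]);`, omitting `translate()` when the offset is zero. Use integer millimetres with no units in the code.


translate([470, 427, 0]) cube([2318, 242, 30]);
translate([470, 545, 30]) cube([2318, 6, 444]);
translate([470, 427, 474]) cube([2318, 242, 30]);


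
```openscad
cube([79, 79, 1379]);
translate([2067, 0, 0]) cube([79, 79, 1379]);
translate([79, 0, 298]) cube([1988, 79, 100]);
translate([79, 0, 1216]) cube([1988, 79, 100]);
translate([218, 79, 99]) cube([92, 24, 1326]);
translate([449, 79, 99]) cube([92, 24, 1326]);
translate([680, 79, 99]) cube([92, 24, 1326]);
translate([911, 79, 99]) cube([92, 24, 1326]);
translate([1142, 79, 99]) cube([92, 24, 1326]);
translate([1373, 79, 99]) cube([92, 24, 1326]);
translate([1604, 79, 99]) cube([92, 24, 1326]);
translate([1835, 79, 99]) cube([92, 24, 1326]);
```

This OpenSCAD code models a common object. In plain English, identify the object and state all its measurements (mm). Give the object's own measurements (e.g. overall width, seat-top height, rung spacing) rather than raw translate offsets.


A fence section. Two 79×79 mm posts, 1379 mm tall, stand on the floor with a clear span of 1988 mm between their inner faces. Two horizontal rails of 79×100 mm section span the gap between the posts with their undersides at z = 298 mm and z = 1216 mm, flush with the posts' −y face. 8 pickets, each 92 mm wide, 24 mm thick and 1326 mm tall, are fixed to the +y face of the rails with their bottoms at z = 99 mm, spaced across the span with a 139 mm gap after the −x post and between neighbouring pickets, with 140 mm left before the +x post.


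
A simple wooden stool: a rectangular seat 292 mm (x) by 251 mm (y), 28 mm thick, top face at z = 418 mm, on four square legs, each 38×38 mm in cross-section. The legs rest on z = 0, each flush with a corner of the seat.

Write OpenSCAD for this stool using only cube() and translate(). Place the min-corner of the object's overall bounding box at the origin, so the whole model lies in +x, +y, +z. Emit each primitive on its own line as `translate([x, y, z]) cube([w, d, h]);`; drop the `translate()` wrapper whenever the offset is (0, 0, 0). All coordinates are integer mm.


translate([0, 0, 390]) cube([292, 251, 28]);
cube([38, 38, 390]);
translate([254, 0, 0]) cube([38, 38, 390]);
translate([0, 213, 0]) cube([38, 38, 390]);
translate([254, 213, 0]) cube([38, 38, 390]);


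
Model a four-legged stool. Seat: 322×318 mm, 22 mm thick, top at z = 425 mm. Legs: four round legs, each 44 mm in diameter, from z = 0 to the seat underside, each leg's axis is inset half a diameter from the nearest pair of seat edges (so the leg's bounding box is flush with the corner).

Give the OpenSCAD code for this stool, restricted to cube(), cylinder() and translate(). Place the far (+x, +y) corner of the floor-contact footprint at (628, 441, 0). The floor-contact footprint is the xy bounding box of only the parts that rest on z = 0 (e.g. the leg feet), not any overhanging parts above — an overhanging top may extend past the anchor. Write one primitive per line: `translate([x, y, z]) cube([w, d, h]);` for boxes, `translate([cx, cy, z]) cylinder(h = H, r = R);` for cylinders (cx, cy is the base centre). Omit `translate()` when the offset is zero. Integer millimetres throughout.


translate([306, 123, 403]) cube([322, 318, 22]);
translate([328, 145, 0]) cylinder(h = 403, r = 22);
translate([606, 145, 0]) cylinder(h = 403, r = 22);
translate([328, 419, 0]) cylinder(h = 403, r = 22);
translate([606, 419, 0]) cylinder(h = 403, r = 22);


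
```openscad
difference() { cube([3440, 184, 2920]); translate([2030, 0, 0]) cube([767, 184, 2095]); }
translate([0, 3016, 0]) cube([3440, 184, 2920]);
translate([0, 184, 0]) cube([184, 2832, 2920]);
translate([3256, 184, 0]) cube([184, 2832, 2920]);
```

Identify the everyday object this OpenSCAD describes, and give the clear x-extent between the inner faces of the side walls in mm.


A single room. The interior width is 3072 mm.

Four walls enclosing a rectangle with a door in the front wall — a room. Outside width 3440 minus two 184 mm walls gives 3072 mm.


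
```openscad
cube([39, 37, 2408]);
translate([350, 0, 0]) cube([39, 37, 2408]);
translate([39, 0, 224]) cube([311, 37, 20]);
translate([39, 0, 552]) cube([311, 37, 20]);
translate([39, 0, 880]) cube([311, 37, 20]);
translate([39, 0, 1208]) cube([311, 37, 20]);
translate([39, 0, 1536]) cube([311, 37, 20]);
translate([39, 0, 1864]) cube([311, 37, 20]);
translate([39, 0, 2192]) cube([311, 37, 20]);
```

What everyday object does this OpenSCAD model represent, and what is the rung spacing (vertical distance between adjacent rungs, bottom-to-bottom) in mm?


A ladder. The rung spacing is 328 mm.

Two tall 39×37 posts with 7 short bars between them — a ladder. Adjacent rungs sit at z = 224 and z = 552, so the spacing is 552 − 224 = 328 mm.


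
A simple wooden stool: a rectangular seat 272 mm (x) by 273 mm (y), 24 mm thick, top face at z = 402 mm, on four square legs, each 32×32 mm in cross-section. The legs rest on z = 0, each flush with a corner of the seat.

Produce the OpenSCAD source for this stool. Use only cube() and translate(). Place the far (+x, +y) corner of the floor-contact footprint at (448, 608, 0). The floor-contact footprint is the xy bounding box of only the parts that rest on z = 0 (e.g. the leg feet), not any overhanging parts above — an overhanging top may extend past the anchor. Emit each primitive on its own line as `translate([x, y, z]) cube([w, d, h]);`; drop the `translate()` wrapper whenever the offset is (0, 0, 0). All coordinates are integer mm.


// leg_h = 402 - 24 = 378
translate([176, 335, 378]) cube([272, 273, 24]);
translate([176, 335, 0]) cube([32, 32, 378]);
translate([416, 335, 0]) cube([32, 32, 378]);
translate([176, 576, 0]) cube([32, 32, 378]);
translate([416, 576, 0]) cube([32, 32, 378]);


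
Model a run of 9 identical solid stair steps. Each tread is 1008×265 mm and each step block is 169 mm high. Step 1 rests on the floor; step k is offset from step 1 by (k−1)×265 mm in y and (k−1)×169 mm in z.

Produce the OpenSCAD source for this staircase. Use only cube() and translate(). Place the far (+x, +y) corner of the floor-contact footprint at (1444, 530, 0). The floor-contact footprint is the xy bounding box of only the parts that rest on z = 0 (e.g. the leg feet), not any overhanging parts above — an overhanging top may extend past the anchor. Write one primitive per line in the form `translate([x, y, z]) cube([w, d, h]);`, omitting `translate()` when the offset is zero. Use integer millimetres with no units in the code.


translate([436, 265, 0]) cube([1008, 265, 169]);
translate([436, 530, 169]) cube([1008, 265, 169]);
translate([436, 795, 338]) cube([1008, 265, 169]);
translate([436, 1060, 507]) cube([1008, 265, 169]);
translate([436, 1325, 676]) cube([1008, 265, 169]);
translate([436, 1590, 845]) cube([1008, 265, 169]);
translate([436, 1855, 1014]) cube([1008, 265, 169]);
translate([436, 2120, 1183]) cube([1008, 265, 169]);
translate([436, 2385, 1352]) cube([1008, 265, 169]);


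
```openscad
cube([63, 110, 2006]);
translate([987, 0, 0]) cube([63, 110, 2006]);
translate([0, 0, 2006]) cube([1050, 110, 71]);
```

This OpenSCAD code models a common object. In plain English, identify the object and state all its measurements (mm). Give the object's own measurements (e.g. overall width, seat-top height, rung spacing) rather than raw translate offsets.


A door frame. The clear opening is 924 mm wide and 2006 mm high. Two 63 mm wide jambs, 110 mm deep, stand either side of the opening from the floor to the top of the opening. A 71 mm thick head sits across the top of both jambs, spanning the full outside width of the frame.


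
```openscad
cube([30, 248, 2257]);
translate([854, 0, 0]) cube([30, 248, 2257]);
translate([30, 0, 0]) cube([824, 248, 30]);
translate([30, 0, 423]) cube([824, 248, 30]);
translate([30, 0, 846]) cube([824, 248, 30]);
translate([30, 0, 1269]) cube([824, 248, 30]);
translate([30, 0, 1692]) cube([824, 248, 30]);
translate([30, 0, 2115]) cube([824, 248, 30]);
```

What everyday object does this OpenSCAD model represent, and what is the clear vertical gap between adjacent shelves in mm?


A bookshelf. The clear shelf gap is 393 mm.

Two tall side panels with 6 horizontal boards between them — a bookshelf. The first two shelf undersides are at z = 0 and z = 423; with shelf thickness 30, the clear gap is 423 − 0 − 30 = 393 mm.


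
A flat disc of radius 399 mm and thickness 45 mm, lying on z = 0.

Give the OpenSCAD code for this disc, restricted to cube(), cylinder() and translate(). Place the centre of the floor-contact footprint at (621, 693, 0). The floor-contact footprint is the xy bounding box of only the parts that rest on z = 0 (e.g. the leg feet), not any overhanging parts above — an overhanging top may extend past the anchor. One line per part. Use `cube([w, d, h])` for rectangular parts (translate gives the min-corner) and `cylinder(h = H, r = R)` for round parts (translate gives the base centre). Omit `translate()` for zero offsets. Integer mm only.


translate([621, 693, 0]) cylinder(h = 45, r = 399);


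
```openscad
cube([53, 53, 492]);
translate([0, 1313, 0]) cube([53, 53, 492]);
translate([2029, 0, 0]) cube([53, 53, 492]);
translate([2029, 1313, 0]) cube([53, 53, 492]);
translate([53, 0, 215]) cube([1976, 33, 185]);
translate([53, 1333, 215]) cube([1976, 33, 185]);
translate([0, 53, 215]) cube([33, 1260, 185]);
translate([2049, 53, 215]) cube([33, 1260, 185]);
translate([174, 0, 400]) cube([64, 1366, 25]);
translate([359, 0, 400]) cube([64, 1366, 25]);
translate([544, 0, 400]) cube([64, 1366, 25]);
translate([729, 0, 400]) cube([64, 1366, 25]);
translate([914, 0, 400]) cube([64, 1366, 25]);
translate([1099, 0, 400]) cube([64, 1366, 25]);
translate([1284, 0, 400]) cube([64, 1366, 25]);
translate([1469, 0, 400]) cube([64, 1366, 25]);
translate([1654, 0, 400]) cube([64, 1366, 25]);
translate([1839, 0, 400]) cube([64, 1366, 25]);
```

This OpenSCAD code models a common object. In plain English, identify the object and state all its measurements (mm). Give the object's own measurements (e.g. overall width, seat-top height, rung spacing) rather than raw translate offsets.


A bed frame 2082 mm long (x) by 1366 mm wide (y). Four 53×53 mm corner posts, 492 mm tall, at the corners of the footprint. Four rails of 33 mm thickness and 185 mm height run between adjacent posts with their undersides at z = 215 mm, their outer faces flush with the outside of the frame (the two x-running rails run between the posts' inner faces; the two y-running rails run between the posts' inner faces). 10 slats, each 64 mm wide (x) and 25 mm thick, lie across the top of the two x-running rails, running the full 1366 mm width of the frame in y; along x they sit between the end posts with a 121 mm gap after the −x posts and between neighbouring slats, leaving 126 mm before the +x posts.


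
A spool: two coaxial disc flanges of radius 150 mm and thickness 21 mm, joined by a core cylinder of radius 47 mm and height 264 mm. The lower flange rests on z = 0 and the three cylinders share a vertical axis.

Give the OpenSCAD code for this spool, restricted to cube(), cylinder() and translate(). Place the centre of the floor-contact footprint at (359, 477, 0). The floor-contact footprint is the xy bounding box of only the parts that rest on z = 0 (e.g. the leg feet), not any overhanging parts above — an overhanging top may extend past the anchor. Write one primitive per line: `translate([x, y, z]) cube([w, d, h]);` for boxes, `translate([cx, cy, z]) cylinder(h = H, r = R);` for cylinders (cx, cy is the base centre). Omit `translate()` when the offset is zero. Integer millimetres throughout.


translate([359, 477, 0]) cylinder(h = 21, r = 150);
translate([359, 477, 21]) cylinder(h = 264, r = 47);
translate([359, 477, 285]) cylinder(h = 21, r = 150);


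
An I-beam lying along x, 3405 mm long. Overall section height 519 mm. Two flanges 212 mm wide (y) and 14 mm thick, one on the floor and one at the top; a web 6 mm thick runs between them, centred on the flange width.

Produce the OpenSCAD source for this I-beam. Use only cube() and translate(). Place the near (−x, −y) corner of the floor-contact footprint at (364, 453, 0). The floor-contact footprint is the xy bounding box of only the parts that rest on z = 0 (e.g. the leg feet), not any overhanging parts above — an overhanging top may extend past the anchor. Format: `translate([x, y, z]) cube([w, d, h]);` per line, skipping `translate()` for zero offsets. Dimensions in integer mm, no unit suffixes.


translate([364, 453, 0]) cube([3405, 212, 14]);
translate([364, 556, 14]) cube([3405, 6, 491]);
translate([364, 453, 505]) cube([3405, 212, 14]);


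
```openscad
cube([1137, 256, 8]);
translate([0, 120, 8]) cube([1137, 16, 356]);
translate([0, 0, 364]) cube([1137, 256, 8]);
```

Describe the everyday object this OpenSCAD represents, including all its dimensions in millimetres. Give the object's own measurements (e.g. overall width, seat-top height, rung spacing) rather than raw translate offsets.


An I-beam lying along x, 1137 mm long. Overall section height 372 mm. Two flanges 256 mm wide (y) and 8 mm thick, one on the floor and one at the top; a web 16 mm thick runs between them, centred on the flange width.


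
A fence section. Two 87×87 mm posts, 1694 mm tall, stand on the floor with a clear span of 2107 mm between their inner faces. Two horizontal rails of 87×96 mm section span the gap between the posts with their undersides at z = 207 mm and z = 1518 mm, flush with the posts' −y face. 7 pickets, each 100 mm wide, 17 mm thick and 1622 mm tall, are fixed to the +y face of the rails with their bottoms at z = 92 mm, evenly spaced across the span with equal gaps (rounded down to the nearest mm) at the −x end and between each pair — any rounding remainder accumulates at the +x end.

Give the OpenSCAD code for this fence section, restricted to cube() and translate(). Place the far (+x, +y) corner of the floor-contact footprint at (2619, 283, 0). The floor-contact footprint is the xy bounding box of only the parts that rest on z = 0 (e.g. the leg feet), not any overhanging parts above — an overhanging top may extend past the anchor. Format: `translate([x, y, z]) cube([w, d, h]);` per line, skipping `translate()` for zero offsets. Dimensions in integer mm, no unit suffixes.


translate([338, 196, 0]) cube([87, 87, 1694]);
translate([2532, 196, 0]) cube([87, 87, 1694]);
translate([425, 196, 207]) cube([2107, 87, 96]);
translate([425, 196, 1518]) cube([2107, 87, 96]);
translate([600, 283, 92]) cube([100, 17, 1622]);
translate([875, 283, 92]) cube([100, 17, 1622]);
translate([1150, 283, 92]) cube([100, 17, 1622]);
translate([1425, 283, 92]) cube([100, 17, 1622]);
translate([1700, 283, 92]) cube([100, 17, 1622]);
translate([1975, 283, 92]) cube([100, 17, 1622]);
translate([2250, 283, 92]) cube([100, 17, 1622]);


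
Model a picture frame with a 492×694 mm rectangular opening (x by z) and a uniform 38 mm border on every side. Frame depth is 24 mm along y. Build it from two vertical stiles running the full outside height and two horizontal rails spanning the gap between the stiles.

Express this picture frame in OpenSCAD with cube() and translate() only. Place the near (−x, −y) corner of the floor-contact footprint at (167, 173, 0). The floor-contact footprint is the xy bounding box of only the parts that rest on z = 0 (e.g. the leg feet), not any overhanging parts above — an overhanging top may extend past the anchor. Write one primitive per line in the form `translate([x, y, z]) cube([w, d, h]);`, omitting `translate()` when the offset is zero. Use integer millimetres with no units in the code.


translate([167, 173, 0]) cube([38, 24, 770]);
translate([697, 173, 0]) cube([38, 24, 770]);
translate([205, 173, 0]) cube([492, 24, 38]);
translate([205, 173, 732]) cube([492, 24, 38]);


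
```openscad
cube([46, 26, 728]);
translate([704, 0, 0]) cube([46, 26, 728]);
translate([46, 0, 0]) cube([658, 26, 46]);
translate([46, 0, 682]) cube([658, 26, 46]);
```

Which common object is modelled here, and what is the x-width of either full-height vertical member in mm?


A picture frame. The border width is 46 mm.

Four thin pieces enclosing a rectangular opening — a picture frame. The two full-height stiles are 728 mm tall; the top rail sits at z = 682 and is 46 mm tall, so the border above the opening is 728 − 682 = 46 mm, matching the stile x-width.


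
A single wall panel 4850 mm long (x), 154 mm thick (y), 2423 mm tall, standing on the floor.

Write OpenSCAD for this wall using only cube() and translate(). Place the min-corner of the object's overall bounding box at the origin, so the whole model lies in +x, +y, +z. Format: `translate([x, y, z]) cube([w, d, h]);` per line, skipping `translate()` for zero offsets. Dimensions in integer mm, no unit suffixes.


cube([4850, 154, 2423]);


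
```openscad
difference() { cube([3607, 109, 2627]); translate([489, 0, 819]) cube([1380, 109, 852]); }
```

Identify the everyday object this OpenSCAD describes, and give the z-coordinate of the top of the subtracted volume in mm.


A wall with a window opening. The window head height is 1671 mm.

A wall with a rectangular opening subtracted — a window. Sill at z = 819, opening 852 mm tall, so the head is at 819 + 852 = 1671 mm.


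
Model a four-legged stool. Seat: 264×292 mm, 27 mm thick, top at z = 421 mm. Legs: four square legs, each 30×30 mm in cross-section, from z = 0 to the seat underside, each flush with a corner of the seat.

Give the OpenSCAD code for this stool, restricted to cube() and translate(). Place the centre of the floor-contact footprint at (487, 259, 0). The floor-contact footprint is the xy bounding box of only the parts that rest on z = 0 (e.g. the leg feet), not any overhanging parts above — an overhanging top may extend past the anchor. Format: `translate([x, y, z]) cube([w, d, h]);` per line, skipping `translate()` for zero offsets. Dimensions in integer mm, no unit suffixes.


translate([355, 113, 394]) cube([264, 292, 27]);
translate([355, 113, 0]) cube([30, 30, 394]);
translate([589, 113, 0]) cube([30, 30, 394]);
translate([355, 375, 0]) cube([30, 30, 394]);
translate([589, 375, 0]) cube([30, 30, 394]);


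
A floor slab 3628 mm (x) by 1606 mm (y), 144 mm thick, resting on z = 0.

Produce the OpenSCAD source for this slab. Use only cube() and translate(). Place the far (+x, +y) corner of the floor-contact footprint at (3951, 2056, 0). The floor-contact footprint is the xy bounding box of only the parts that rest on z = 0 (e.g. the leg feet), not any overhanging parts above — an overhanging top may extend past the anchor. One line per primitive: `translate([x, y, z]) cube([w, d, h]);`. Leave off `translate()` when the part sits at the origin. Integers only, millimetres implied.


translate([323, 450, 0]) cube([3628, 1606, 144]);


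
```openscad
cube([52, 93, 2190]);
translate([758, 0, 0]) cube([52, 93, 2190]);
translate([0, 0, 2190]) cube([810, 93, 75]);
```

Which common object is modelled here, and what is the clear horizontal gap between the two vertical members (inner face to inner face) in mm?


A door frame. The clear opening width is 706 mm.

Two 2190 mm tall posts with a header on top — a door frame. The left jamb is 52 mm wide at x = 0; the right jamb starts at x = 758. The clear opening is 758 − 52 = 706 mm.


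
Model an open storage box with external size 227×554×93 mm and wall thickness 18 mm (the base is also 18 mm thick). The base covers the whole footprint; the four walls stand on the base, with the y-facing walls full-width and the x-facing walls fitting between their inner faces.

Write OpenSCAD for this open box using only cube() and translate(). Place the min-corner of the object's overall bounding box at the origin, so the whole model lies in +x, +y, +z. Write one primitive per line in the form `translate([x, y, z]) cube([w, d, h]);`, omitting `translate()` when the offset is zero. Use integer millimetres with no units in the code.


cube([227, 554, 18]);
translate([0, 0, 18]) cube([227, 18, 75]);
translate([0, 536, 18]) cube([227, 18, 75]);
translate([0, 18, 18]) cube([18, 518, 75]);
translate([209, 18, 18]) cube([18, 518, 75]);


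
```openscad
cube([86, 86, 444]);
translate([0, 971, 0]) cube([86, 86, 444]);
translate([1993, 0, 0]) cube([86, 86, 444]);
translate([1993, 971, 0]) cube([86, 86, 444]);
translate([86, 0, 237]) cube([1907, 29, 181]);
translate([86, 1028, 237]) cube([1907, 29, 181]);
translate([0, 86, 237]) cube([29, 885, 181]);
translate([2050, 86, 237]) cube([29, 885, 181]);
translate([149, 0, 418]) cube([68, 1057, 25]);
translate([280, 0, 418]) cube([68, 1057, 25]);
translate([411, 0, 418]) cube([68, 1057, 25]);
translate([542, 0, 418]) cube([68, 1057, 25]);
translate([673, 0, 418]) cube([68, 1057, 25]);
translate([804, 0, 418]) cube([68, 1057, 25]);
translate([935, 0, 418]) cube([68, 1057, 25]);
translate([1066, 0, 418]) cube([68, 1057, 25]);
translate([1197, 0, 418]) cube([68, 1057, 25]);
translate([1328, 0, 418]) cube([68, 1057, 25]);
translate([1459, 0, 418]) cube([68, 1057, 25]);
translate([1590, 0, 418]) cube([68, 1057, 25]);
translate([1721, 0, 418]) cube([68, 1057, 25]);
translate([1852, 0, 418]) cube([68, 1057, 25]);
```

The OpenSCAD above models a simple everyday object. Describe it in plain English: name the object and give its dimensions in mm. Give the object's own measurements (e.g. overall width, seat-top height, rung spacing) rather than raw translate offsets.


A bed frame 2079 mm long (x) by 1057 mm wide (y). Four 86×86 mm corner posts, 444 mm tall, at the corners of the footprint. Four rails of 29 mm thickness and 181 mm height run between adjacent posts with their undersides at z = 237 mm, their outer faces flush with the outside of the frame (the two x-running rails run between the posts' inner faces; the two y-running rails run between the posts' inner faces). 14 slats, each 68 mm wide (x) and 25 mm thick, lie across the top of the two x-running rails, running the full 1057 mm width of the frame in y; along x they sit between the end posts with a 63 mm gap after the −x posts and between neighbouring slats, leaving 73 mm before the +x posts.


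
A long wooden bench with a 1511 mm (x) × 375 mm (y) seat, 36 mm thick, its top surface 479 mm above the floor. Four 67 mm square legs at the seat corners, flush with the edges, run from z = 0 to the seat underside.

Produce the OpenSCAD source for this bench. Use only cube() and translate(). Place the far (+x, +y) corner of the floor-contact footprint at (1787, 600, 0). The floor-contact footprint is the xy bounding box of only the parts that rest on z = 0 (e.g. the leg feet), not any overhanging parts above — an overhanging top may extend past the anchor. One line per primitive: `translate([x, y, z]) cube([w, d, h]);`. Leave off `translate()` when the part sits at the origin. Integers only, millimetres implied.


translate([276, 225, 443]) cube([1511, 375, 36]);
translate([276, 225, 0]) cube([67, 67, 443]);
translate([276, 533, 0]) cube([67, 67, 443]);
translate([1720, 225, 0]) cube([67, 67, 443]);
translate([1720, 533, 0]) cube([67, 67, 443]);


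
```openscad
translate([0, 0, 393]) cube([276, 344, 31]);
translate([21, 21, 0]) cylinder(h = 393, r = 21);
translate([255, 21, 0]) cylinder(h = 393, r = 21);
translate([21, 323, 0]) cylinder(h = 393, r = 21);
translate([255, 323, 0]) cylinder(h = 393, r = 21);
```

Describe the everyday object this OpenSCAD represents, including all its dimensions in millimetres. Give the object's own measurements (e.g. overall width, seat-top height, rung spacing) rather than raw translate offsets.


A four-legged stool. The seat is a 276×344×31 mm slab whose top surface is at z = 424 mm; four round legs, each 42 mm in diameter, run from the floor (z = 0) to the underside of the seat, each leg's axis is inset half a diameter from the nearest pair of seat edges (so the leg's bounding box is flush with the corner).


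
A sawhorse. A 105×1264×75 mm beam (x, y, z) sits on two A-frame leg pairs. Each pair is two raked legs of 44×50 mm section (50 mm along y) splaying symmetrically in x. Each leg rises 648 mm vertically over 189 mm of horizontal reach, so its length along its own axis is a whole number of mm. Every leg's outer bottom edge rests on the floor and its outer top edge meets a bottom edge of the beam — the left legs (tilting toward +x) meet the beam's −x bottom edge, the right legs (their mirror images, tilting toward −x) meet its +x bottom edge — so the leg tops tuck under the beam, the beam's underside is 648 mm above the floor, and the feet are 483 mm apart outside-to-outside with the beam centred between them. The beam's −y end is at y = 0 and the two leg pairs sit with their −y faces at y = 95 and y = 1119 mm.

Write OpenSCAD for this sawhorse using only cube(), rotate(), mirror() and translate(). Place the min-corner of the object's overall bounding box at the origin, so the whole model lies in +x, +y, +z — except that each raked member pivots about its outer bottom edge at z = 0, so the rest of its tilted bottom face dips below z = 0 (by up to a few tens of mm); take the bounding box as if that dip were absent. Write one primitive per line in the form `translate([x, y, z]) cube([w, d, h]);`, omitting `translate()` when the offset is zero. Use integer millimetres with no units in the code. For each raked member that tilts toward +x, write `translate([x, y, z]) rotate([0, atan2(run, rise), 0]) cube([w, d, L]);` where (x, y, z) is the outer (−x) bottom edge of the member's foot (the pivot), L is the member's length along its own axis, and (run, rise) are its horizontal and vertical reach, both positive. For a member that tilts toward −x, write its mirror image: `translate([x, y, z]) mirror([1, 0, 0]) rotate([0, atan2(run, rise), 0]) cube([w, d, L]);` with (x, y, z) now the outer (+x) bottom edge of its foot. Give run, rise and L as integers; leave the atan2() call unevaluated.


// leg length = √(189² + 648²) = 675
// right-leg outer foot x = 2·189 + 105 = 483
// beam min-corner = (189, 0, 648)
translate([189, 0, 648]) cube([105, 1264, 75]);
translate([0, 95, 0]) rotate([0, atan2(189, 648), 0]) cube([44, 50, 675]);
translate([483, 95, 0]) mirror([1, 0, 0]) rotate([0, atan2(189, 648), 0]) cube([44, 50, 675]);
translate([0, 1119, 0]) rotate([0, atan2(189, 648), 0]) cube([44, 50, 675]);
translate([483, 1119, 0]) mirror([1, 0, 0]) rotate([0, atan2(189, 648), 0]) cube([44, 50, 675]);


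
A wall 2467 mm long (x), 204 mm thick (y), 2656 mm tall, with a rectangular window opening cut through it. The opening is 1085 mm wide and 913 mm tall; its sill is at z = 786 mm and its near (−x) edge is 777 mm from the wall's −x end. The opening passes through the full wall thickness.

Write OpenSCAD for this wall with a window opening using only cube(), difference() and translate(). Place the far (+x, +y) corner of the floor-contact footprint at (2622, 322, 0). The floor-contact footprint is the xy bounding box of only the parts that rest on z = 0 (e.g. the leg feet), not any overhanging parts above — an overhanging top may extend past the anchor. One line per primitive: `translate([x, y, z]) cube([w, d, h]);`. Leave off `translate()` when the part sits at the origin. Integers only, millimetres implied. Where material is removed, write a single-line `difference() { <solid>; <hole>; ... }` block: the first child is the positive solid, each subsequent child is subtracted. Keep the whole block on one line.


difference() { translate([155, 118, 0]) cube([2467, 204, 2656]); translate([932, 118, 786]) cube([1085, 204, 913]); }


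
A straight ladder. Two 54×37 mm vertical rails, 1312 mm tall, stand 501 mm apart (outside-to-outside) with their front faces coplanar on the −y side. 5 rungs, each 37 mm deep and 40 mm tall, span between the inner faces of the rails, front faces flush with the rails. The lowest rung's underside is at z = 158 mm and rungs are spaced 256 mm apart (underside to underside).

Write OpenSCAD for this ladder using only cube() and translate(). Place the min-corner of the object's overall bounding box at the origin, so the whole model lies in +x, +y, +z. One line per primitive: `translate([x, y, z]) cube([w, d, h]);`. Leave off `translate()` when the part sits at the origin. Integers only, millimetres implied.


// rung span = 501 - 2*54 = 393
// rung[k] z = 158 + k*256
cube([54, 37, 1312]);
translate([447, 0, 0]) cube([54, 37, 1312]);
translate([54, 0, 158]) cube([393, 37, 40]);
translate([54, 0, 414]) cube([393, 37, 40]);
translate([54, 0, 670]) cube([393, 37, 40]);
translate([54, 0, 926]) cube([393, 37, 40]);
translate([54, 0, 1182]) cube([393, 37, 40]);


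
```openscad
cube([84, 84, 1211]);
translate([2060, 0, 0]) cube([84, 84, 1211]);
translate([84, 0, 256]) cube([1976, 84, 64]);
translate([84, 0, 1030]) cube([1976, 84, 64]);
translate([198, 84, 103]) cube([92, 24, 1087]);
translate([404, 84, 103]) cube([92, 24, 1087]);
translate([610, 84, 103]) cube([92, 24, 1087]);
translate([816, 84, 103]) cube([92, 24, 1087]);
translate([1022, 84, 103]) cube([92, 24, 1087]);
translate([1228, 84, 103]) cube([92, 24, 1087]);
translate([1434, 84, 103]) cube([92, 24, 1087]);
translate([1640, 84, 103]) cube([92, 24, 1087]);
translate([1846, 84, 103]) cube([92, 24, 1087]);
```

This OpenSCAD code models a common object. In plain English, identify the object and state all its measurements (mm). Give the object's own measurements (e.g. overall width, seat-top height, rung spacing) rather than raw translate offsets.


A fence section. Two 84×84 mm posts, 1211 mm tall, stand on the floor with a clear span of 1976 mm between their inner faces. Two horizontal rails of 84×64 mm section span the gap between the posts with their undersides at z = 256 mm and z = 1030 mm, flush with the posts' −y face. 9 pickets, each 92 mm wide, 24 mm thick and 1087 mm tall, are fixed to the +y face of the rails with their bottoms at z = 103 mm, spaced across the span with a 114 mm gap after the −x post and between neighbouring pickets, with 122 mm left before the +x post.


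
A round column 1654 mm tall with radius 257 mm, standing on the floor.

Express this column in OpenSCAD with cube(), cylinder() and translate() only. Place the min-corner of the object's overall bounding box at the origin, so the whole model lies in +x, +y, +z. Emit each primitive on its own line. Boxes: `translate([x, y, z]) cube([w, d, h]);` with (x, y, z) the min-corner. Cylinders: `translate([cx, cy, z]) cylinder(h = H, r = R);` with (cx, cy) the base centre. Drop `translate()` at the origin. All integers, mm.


translate([257, 257, 0]) cylinder(h = 1654, r = 257);


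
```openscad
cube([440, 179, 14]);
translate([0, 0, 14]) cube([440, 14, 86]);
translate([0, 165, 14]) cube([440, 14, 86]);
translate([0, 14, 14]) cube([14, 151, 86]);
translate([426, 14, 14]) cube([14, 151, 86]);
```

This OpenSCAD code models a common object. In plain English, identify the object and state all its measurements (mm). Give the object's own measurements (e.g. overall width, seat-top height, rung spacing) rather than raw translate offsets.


An open-topped rectangular box: outside dimensions 440×179×100 mm, with a uniform wall and base thickness of 14 mm. The base is a full 440×179 slab on the floor; four walls sit on top of the base. The front and back walls (the −y and +y sides) span the full width; the two side walls fit between them.


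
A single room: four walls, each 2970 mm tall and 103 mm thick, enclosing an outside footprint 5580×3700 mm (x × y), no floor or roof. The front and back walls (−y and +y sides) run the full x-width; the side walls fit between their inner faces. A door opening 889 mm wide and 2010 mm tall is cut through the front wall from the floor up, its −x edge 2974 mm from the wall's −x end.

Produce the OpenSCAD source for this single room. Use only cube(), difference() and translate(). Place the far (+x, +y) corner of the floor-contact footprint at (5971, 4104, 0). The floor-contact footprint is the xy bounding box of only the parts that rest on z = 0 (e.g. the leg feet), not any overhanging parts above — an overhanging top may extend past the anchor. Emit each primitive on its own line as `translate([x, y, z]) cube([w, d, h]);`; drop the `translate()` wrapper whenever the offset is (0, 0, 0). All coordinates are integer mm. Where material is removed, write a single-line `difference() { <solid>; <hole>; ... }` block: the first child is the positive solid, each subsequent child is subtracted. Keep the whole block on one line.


difference() { translate([391, 404, 0]) cube([5580, 103, 2970]); translate([3365, 404, 0]) cube([889, 103, 2010]); }
translate([391, 4001, 0]) cube([5580, 103, 2970]);
translate([391, 507, 0]) cube([103, 3494, 2970]);
translate([5868, 507, 0]) cube([103, 3494, 2970]);


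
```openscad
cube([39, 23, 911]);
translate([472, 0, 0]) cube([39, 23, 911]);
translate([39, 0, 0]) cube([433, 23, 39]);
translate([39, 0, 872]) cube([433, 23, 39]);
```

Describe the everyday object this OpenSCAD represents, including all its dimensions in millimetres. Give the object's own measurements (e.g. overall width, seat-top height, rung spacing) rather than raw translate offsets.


A rectangular picture frame lying in the x–z plane (depth along y). The opening is 433 mm wide (x) by 833 mm tall (z), surrounded by a border 39 mm wide on all four sides. The frame is 23 mm deep and is made of two full-height vertical stiles with two horizontal rails fitted between them.


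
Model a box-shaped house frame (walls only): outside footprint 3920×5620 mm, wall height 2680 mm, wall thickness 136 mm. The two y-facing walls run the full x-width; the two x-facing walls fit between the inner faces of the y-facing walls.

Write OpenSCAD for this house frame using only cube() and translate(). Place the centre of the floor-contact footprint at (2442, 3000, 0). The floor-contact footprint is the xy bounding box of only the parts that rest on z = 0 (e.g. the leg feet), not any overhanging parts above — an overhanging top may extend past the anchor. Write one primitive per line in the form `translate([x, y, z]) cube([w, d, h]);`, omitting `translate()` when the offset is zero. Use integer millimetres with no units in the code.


translate([482, 190, 0]) cube([3920, 136, 2680]);
translate([482, 5674, 0]) cube([3920, 136, 2680]);
translate([482, 326, 0]) cube([136, 5348, 2680]);
translate([4266, 326, 0]) cube([136, 5348, 2680]);


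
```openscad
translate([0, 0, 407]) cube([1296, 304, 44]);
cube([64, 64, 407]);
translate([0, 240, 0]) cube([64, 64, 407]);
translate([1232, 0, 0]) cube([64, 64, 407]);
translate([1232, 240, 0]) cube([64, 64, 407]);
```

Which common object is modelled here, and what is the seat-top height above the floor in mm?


A bench. The seat-top height is 451 mm.

A long slab on four corner posts — a bench. The slab sits at z = 407 with thickness 44, so the top is 407 + 44 = 451 mm.
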